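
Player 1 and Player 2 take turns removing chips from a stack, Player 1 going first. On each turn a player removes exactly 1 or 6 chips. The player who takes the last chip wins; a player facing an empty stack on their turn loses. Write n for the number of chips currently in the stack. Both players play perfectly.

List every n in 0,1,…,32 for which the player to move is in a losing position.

Positions with no move are L. A position that does have a move is losing for the player to move precisely when every available move leads to a winning position for the opponent. Fill in the labels:
n=0: no move → L
n=1: reaches L-position 0 → W
n=2: only reaches 1(W), which is W → L
n=3: reaches L-position 2 → W
n=4: only reaches 3(W), which is W → L
n=5: reaches L-position 4 → W
n=6: reaches L-position 0 → W
n=7: only reaches 6(W), 1(W), all W → L
n=8: reaches L-position 7 → W
n=9: only reaches 8(W), 3(W), all W → L
n=10: reaches L-position 9 → W
n=11: only reaches 10(W), 5(W), all W → L
n=12: reaches L-position 11 → W
n=13: reaches L-position 7 → W
n=14: only reaches 13(W), 8(W), all W → L
n=15: reaches L-position 14 → W
n=16: only reaches 15(W), 10(W), all W → L
n=17: reaches L-position 16 → W
n=18: only reaches 17(W), 12(W), all W → L
n=19: reaches L-position 18 → W
n=20: reaches L-position 14 → W
n=21: only reaches 20(W), 15(W), all W → L
n=22: reaches L-position 21 → W
n=23: only reaches 22(W), 17(W), all W → L
n=24: reaches L-position 23 → W
n=25: only reaches 24(W), 19(W), all W → L
n=26: reaches L-position 25 → W
n=27: reaches L-position 21 → W
n=28: only reaches 27(W), 22(W), all W → L
n=29: reaches L-position 28 → W
n=30: only reaches 29(W), 24(W), all W → L
n=31: reaches L-position 30 → W
n=32: only reaches 31(W), 26(W), all W → L
The losing starting values of n are exactly the entries labelled L in this table (15 of them).

0, 2, 4, 7, 9, 11, 14, 16, 18, 21, 23, 25, 28, 30, 32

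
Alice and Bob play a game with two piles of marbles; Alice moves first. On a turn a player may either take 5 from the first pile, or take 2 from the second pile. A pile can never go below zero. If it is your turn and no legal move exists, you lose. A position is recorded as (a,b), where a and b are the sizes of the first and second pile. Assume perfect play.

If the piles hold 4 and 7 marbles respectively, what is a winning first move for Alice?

Move to (4,5).

Compute win/loss labels from the base case upward. A position with no move is L. Any other position is W if it can reach an L in one move, else L.
No move ever increases a pile, so every position that can arise here has a ≤ 4 and b ≤ 7; it is enough to label the cells with 0 ≤ a ≤ 4 and 0 ≤ b ≤ 7.
Every move lowers a or b (never raises either), so fill the grid row by row in increasing a, and left to right within a row: each cell's successors are then already labelled.
      b=0  b=1  b=2  b=3  b=4  b=5  b=6  b=7
a=0:    L    L    W    W    L    L    W    W
a=1:    L    L    W    W    L    L    W    W
a=2:    L    L    W    W    L    L    W    W
a=3:    L    L    W    W    L    L    W    W
a=4:    L    L    W    W    L    L    W    W
Cells with no legal move (terminal, hence L): (0,0), (0,1), (1,0), (1,1), (2,0), (2,1), (3,0), (3,1), (4,0), (4,1).
The remaining L cells, each justified by listing all of its moves:
(0,4): only reaches (0,2)(W), which is W → L
(0,5): only reaches (0,3)(W), which is W → L
(1,4): only reaches (1,2)(W), which is W → L
(1,5): only reaches (1,3)(W), which is W → L
(2,4): only reaches (2,2)(W), which is W → L
(2,5): only reaches (2,3)(W), which is W → L
(3,4): only reaches (3,2)(W), which is W → L
(3,5): only reaches (3,3)(W), which is W → L
(4,4): only reaches (4,2)(W), which is W → L
(4,5): only reaches (4,3)(W), which is W → L
Every other cell has at least one move into one of the L cells above, so it is W.
From (4,7), the L positions reachable in one move are: (4,5).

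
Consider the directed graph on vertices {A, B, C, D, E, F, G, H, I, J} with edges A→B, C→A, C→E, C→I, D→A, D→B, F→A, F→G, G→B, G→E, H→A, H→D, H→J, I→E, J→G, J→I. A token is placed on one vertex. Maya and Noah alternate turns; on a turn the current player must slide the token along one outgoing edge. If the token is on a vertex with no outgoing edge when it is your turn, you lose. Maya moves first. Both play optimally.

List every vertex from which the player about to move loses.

B, E, F, J

Label each position W (a win for the player to move) or L (a loss). A position with no legal move is L; any other position is W exactly when some move reaches an L, and L when every move reaches a W.
Every edge goes from a vertex to one that appears earlier in the order B, E, A, I, C, G, D, J, H, F, so processing vertices in that order labels each vertex after all of its successors.
B: no outgoing edge → L
E: no outgoing edge → L
A: →B(L), so W
I: →E(L), so W
C: →E(L), so W
G: →E(L), so W
D: →B(L), so W
J: →G(W), I(W) — all W, so L
H: →J(L), so W
F: →G(W), A(W) — all W, so L
The losing starting vertices are exactly the entries labelled L in this table (4 of them).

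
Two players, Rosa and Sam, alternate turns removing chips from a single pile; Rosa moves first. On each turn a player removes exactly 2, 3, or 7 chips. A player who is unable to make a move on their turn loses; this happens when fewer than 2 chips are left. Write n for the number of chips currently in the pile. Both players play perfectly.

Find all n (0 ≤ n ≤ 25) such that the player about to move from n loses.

Classify positions by backward induction: terminal positions (no move available) are L. From any other position, the mover wins iff some move reaches an L.
n=0: no move → L
n=1: no move → L
n=2: W (go to 0, an L position)
n=3: W (go to 1, an L position)
n=4: W (go to 1, an L position)
n=5: L (options 3(W), 2(W) are all W)
n=6: L (options 4(W), 3(W) are all W)
n=7: W (go to 5, an L position)
n=8: W (go to 6, an L position)
n=9: W (go to 6, an L position)
n=10: L (options 8(W), 7(W), 3(W) are all W)
n=11: L (options 9(W), 8(W), 4(W) are all W)
n=12: W (go to 10, an L position)
n=13: W (go to 11, an L position)
n=14: W (go to 11, an L position)
n=15: L (options 13(W), 12(W), 8(W) are all W)
n=16: L (options 14(W), 13(W), 9(W) are all W)
n=17: W (go to 15, an L position)
n=18: W (go to 16, an L position)
n=19: W (go to 16, an L position)
n=20: L (options 18(W), 17(W), 13(W) are all W)
n=21: L (options 19(W), 18(W), 14(W) are all W)
n=22: W (go to 20, an L position)
n=23: W (go to 21, an L position)
n=24: W (go to 21, an L position)
n=25: L (options 23(W), 22(W), 18(W) are all W)
Reading off the rows marked L gives the requested list; there are 11 such values of n.

0, 1, 5, 6, 10, 11, 15, 16, 20, 21, 25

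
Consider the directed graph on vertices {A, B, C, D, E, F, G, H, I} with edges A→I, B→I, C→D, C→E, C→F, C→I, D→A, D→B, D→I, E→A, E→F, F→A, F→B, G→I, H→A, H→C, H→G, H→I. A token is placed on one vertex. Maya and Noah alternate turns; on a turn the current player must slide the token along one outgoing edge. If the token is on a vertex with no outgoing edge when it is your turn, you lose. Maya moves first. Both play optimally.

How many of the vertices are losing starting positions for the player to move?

Work bottom-up. With no move the player to move loses. Otherwise the position is W if at least one move leads to an L position for the opponent, and L if every move leads to a W.
Every edge goes from a vertex to one that appears earlier in the order I, G, A, B, F, E, D, C, H, so processing vertices in that order labels each vertex after all of its successors.
I: no outgoing edge → L
G: →I(L), so W
A: →I(L), so W
B: →I(L), so W
F: →B(W), A(W) — all W, so L
E: →F(L), so W
D: →I(L), so W
C: →F(L), so W
H: →I(L), so W
The L vertices are F, I; that is 2 in all.

2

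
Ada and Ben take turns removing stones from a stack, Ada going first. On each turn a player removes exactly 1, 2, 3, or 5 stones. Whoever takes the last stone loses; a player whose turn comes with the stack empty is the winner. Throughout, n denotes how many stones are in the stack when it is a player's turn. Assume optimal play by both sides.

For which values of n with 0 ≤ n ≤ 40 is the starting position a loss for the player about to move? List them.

1, 5, 9, 13, 17, 21, 25, 29, 33, 37

Compute win/loss labels from the base case upward. A position with no move is W. Any other position is W if it can reach an L in one move, else L.
n=0: no move; the opponent has just taken the last stone and therefore loses → W
n=1: →0(W) only, which is W, so L
n=2: →1(L), so W
n=3: →1(L), so W
n=4: →1(L), so W
n=5: →4(W), 3(W), 2(W), 0(W) — all W, so L
n=6: →5(L), so W
n=7: →5(L), so W
n=8: →5(L), so W
n=9: →8(W), 7(W), 6(W), 4(W) — all W, so L
n=10: →9(L), so W
n=11: →9(L), so W
n=12: →9(L), so W
n=13: →12(W), 11(W), 10(W), 8(W) — all W, so L
n=14: →13(L), so W
n=15: →13(L), so W
n=16: →13(L), so W
n=17: →16(W), 15(W), 14(W), 12(W) — all W, so L
n=18: →17(L), so W
n=19: →17(L), so W
n=20: →17(L), so W
n=21: →20(W), 19(W), 18(W), 16(W) — all W, so L
n=22: →21(L), so W
n=23: →21(L), so W
n=24: →21(L), so W
n=25: →24(W), 23(W), 22(W), 20(W) — all W, so L
n=26: →25(L), so W
n=27: →25(L), so W
n=28: →25(L), so W
n=29: →28(W), 27(W), 26(W), 24(W) — all W, so L
n=30: →29(L), so W
n=31: →29(L), so W
n=32: →29(L), so W
n=33: →32(W), 31(W), 30(W), 28(W) — all W, so L
n=34: →33(L), so W
n=35: →33(L), so W
n=36: →33(L), so W
n=37: →36(W), 35(W), 34(W), 32(W) — all W, so L
n=38: →37(L), so W
n=39: →37(L), so W
n=40: →37(L), so W
Reading off the rows marked L gives the requested list; there are 10 such values of n.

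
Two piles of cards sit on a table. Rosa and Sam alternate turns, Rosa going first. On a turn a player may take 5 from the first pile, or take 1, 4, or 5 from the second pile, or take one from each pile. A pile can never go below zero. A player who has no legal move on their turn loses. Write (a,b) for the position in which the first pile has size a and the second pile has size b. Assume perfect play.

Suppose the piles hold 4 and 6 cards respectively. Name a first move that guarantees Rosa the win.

Use the standard recursion: the mover loses at a terminal position; elsewhere, the mover wins exactly when some move hands the opponent an L position.
No move ever increases a pile, so every position that can arise here has a ≤ 4 and b ≤ 6; it is enough to label the cells with 0 ≤ a ≤ 4 and 0 ≤ b ≤ 6.
Every move lowers a or b (never raises either), so fill the grid row by row in increasing a, and left to right within a row: each cell's successors are then already labelled.
      b=0  b=1  b=2  b=3  b=4  b=5  b=6
a=0:    L    W    L    W    W    W    W
a=1:    L    W    L    W    W    W    W
a=2:    L    W    L    W    W    W    W
a=3:    L    W    L    W    W    W    W
a=4:    L    W    L    W    W    W    W
Cells with no legal move (terminal, hence L): (0,0), (1,0), (2,0), (3,0), (4,0).
The remaining L cells, each justified by listing all of its moves:
(0,2): →(0,1)(W) only, which is W, so L
(1,2): →(1,1)(W), (0,1)(W) — all W, so L
(2,2): →(2,1)(W), (1,1)(W) — all W, so L
(3,2): →(3,1)(W), (2,1)(W) — all W, so L
(4,2): →(4,1)(W), (3,1)(W) — all W, so L
Every other cell has at least one move into one of the L cells above, so it is W.
From (4,6), the L positions reachable in one move are: (4,2).

Move to (4,2).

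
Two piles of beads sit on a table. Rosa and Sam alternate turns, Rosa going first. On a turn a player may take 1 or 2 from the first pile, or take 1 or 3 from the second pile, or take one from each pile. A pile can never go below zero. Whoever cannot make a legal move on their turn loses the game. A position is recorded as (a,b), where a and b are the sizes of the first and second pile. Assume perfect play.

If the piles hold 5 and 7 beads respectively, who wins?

Build the W/L table. Terminal = L. A non-terminal position is W if it has a move to some L; otherwise it is L.
No move ever increases a pile, so every position that can arise here has a ≤ 5 and b ≤ 7; it is enough to label the cells with 0 ≤ a ≤ 5 and 0 ≤ b ≤ 7.
Every move lowers a or b (never raises either), so fill the grid row by row in increasing a, and left to right within a row: each cell's successors are then already labelled.
      b=0  b=1  b=2  b=3  b=4  b=5  b=6  b=7
a=0:    L    W    L    W    L    W    L    W
a=1:    W    W    W    W    W    W    W    W
a=2:    W    L    W    L    W    L    W    L
a=3:    L    W    W    W    W    W    W    W
a=4:    W    W    L    W    L    W    L    W
a=5:    W    L    W    W    W    W    W    W
Cells with no legal move (terminal, hence L): (0,0).
The remaining L cells, each justified by listing all of its moves:
(0,2): only reaches (0,1)(W), which is W → L
(0,4): only reaches (0,3)(W), (0,1)(W), all W → L
(0,6): only reaches (0,5)(W), (0,3)(W), all W → L
(2,1): only reaches (1,1)(W), (0,1)(W), (2,0)(W), (1,0)(W), all W → L
(2,3): only reaches (1,3)(W), (0,3)(W), (2,2)(W), (2,0)(W), (1,2)(W), all W → L
(2,5): only reaches (1,5)(W), (0,5)(W), (2,4)(W), (2,2)(W), (1,4)(W), all W → L
(2,7): only reaches (1,7)(W), (0,7)(W), (2,6)(W), (2,4)(W), (1,6)(W), all W → L
(3,0): only reaches (2,0)(W), (1,0)(W), all W → L
(4,2): only reaches (3,2)(W), (2,2)(W), (4,1)(W), (3,1)(W), all W → L
(4,4): only reaches (3,4)(W), (2,4)(W), (4,3)(W), (4,1)(W), (3,3)(W), all W → L
(4,6): only reaches (3,6)(W), (2,6)(W), (4,5)(W), (4,3)(W), (3,5)(W), all W → L
(5,1): only reaches (4,1)(W), (3,1)(W), (5,0)(W), (4,0)(W), all W → L
Every other cell has at least one move into one of the L cells above, so it is W.
From (5,7) Rosa can move to (4,6), reaching an L position.

Rosa wins.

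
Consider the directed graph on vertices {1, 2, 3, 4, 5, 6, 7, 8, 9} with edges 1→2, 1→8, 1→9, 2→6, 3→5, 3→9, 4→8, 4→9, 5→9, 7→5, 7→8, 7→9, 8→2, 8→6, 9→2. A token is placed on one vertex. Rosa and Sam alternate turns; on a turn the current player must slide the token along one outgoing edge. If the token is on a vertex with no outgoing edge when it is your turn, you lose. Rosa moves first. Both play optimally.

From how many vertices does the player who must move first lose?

Compute win/loss labels from the base case upward. A position with no move is L. Any other position is W if it can reach an L in one move, else L.
Every edge goes from a vertex to one that appears earlier in the order 6, 2, 9, 8, 5, 7, 4, 3, 1, so processing vertices in that order labels each vertex after all of its successors.
6: no outgoing edge → L
2: W (go to 6, an L position)
9: L (sole option 2(W) is W)
8: W (go to 6, an L position)
5: W (go to 9, an L position)
7: W (go to 9, an L position)
4: W (go to 9, an L position)
3: W (go to 9, an L position)
1: W (go to 9, an L position)
The L vertices are 6, 9; that is 2 in all.

2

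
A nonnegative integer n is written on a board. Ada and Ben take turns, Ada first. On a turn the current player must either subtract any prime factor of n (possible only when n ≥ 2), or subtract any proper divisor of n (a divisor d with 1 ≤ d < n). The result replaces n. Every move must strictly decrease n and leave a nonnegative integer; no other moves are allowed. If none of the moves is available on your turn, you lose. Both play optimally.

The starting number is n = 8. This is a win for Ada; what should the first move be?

Use the standard recursion: the mover loses at a terminal position; elsewhere, the mover wins exactly when some move hands the opponent an L position.
n=0: no move → L
n=1: no move → L
n=2: W (go to 0, an L position)
n=3: W (go to 0, an L position)
n=4: L (options 2(W), 3(W) are all W)
n=5: W (go to 0, an L position)
n=6: W (go to 4, an L position)
n=7: W (go to 0, an L position)
n=8: W (go to 4, an L position)
From 8, the L positions reachable in one move are: 4.

Move to 4.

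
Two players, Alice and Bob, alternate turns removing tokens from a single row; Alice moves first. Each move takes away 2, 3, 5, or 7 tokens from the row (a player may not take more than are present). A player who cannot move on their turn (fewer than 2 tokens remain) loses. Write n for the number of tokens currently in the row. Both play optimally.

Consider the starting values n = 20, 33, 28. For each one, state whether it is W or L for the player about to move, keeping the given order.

20: W, 33: W, 28: L

Label each position W (a win for the player to move) or L (a loss). A position with no legal move is L; any other position is W exactly when some move reaches an L, and L when every move reaches a W.
n=0: no move → L
n=1: no move → L
n=2: reaches L-position 0 → W
n=3: reaches L-position 1 → W
n=4: reaches L-position 1 → W
n=5: reaches L-position 0 → W
n=6: reaches L-position 1 → W
n=7: reaches L-position 0 → W
n=8: reaches L-position 1 → W
n=9: only reaches 7(W), 6(W), 4(W), 2(W), all W → L
n=10: only reaches 8(W), 7(W), 5(W), 3(W), all W → L
n=11: reaches L-position 9 → W
n=12: reaches L-position 10 → W
n=13: reaches L-position 10 → W
n=14: reaches L-position 9 → W
n=15: reaches L-position 10 → W
n=16: reaches L-position 9 → W
n=17: reaches L-position 10 → W
n=18: only reaches 16(W), 15(W), 13(W), 11(W), all W → L
n=19: only reaches 17(W), 16(W), 14(W), 12(W), all W → L
n=20: reaches L-position 18 → W
n=21: reaches L-position 19 → W
n=22: reaches L-position 19 → W
n=23: reaches L-position 18 → W
n=24: reaches L-position 19 → W
n=25: reaches L-position 18 → W
n=26: reaches L-position 19 → W
n=27: only reaches 25(W), 24(W), 22(W), 20(W), all W → L
n=28: only reaches 26(W), 25(W), 23(W), 21(W), all W → L
n=29: reaches L-position 27 → W
n=30: reaches L-position 28 → W
n=31: reaches L-position 28 → W
n=32: reaches L-position 27 → W
n=33: reaches L-position 28 → W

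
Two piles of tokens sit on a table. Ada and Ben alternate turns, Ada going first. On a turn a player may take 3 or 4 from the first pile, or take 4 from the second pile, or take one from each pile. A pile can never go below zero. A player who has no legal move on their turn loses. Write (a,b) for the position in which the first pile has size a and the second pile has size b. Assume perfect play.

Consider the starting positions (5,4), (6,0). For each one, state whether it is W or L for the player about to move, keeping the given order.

Use the standard recursion: the mover loses at a terminal position; elsewhere, the mover wins exactly when some move hands the opponent an L position.
No move ever increases a pile, so every position that can arise here has a ≤ 6 and b ≤ 4; it is enough to label the cells with 0 ≤ a ≤ 6 and 0 ≤ b ≤ 4.
Every move lowers a or b (never raises either), so fill the grid row by row in increasing a, and left to right within a row: each cell's successors are then already labelled.
      b=0  b=1  b=2  b=3  b=4
a=0:    L    L    L    L    W
a=1:    L    W    W    W    W
a=2:    L    W    L    L    W
a=3:    W    W    W    W    W
a=4:    W    W    W    W    L
a=5:    W    L    W    W    L
a=6:    W    L    W    W    L
Cells with no legal move (terminal, hence L): (0,0), (0,1), (0,2), (0,3), (1,0), (2,0).
The remaining L cells, each justified by listing all of its moves:
(2,2): only reaches (1,1)(W), which is W → L
(2,3): only reaches (1,2)(W), which is W → L
(4,4): only reaches (1,4)(W), (0,4)(W), (4,0)(W), (3,3)(W), all W → L
(5,1): only reaches (2,1)(W), (1,1)(W), (4,0)(W), all W → L
(5,4): only reaches (2,4)(W), (1,4)(W), (5,0)(W), (4,3)(W), all W → L
(6,1): only reaches (3,1)(W), (2,1)(W), (5,0)(W), all W → L
(6,4): only reaches (3,4)(W), (2,4)(W), (6,0)(W), (5,3)(W), all W → L
Every other cell has at least one move into one of the L cells above, so it is W.
(5,4): one of the L cells justified above, so L
(6,0): the move to (2,0) reaches an L cell, so W

(5,4): L, (6,0): W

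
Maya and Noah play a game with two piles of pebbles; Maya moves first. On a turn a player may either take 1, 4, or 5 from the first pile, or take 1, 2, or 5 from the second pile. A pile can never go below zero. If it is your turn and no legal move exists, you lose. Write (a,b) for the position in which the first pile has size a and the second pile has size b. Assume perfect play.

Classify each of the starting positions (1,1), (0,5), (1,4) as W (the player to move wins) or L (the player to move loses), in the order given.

Classify positions by backward induction: terminal positions (no move available) are L. From any other position, the mover wins iff some move reaches an L.
No move ever increases a pile, so every position that can arise here has a ≤ 1 and b ≤ 5; it is enough to label the cells with 0 ≤ a ≤ 1 and 0 ≤ b ≤ 5.
Every move lowers a or b (never raises either), so fill the grid row by row in increasing a, and left to right within a row: each cell's successors are then already labelled.
      b=0  b=1  b=2  b=3  b=4  b=5
a=0:    L    W    W    L    W    W
a=1:    W    L    W    W    L    W
Cells with no legal move (terminal, hence L): (0,0).
The remaining L cells, each justified by listing all of its moves:
(0,3): →(0,2)(W), (0,1)(W) — all W, so L
(1,1): →(0,1)(W), (1,0)(W) — all W, so L
(1,4): →(0,4)(W), (1,3)(W), (1,2)(W) — all W, so L
Every other cell has at least one move into one of the L cells above, so it is W.
(1,1): one of the L cells justified above, so L
(0,5): the move to (0,3) reaches an L cell, so W
(1,4): one of the L cells justified above, so L

(1,1): L, (0,5): W, (1,4): L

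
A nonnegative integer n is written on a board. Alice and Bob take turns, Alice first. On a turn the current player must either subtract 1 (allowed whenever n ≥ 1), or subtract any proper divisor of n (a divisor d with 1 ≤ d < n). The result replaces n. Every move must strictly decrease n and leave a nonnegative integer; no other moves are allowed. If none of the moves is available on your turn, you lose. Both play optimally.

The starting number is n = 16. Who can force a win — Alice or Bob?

Alice wins.

Label each position W (a win for the player to move) or L (a loss). A position with no legal move is L; any other position is W exactly when some move reaches an L, and L when every move reaches a W.
n=0: no move → L
n=1: can move to 0, which is L ⇒ W
n=2: the only move is to 1(W), a W ⇒ L
n=3: can move to 2, which is L ⇒ W
n=4: can move to 2, which is L ⇒ W
n=5: the only move is to 4(W), a W ⇒ L
n=6: can move to 5, which is L ⇒ W
n=7: the only move is to 6(W), a W ⇒ L
n=8: can move to 7, which is L ⇒ W
n=9: moves to 6(W), 8(W); every one is W ⇒ L
n=10: can move to 5, which is L ⇒ W
n=11: the only move is to 10(W), a W ⇒ L
n=12: can move to 9, which is L ⇒ W
n=13: the only move is to 12(W), a W ⇒ L
n=14: can move to 7, which is L ⇒ W
n=15: moves to 10(W), 12(W), 14(W); every one is W ⇒ L
n=16: can move to 15, which is L ⇒ W
The starting position 16 is W: Alice should move to 15, handing over an L position.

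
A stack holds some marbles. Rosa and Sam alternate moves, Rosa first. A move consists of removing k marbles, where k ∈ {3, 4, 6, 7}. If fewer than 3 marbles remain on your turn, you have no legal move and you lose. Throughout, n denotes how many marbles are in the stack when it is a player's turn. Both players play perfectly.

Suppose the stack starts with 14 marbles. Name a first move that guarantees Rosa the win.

Work bottom-up. With no move the player to move loses. Otherwise the position is W if at least one move leads to an L position for the opponent, and L if every move leads to a W.
n=0: no move → L
n=1: no move → L
n=2: no move → L
n=3: →0(L), so W
n=4: →1(L), so W
n=5: →2(L), so W
n=6: →2(L), so W
n=7: →1(L), so W
n=8: →2(L), so W
n=9: →2(L), so W
n=10: →7(W), 6(W), 4(W), 3(W) — all W, so L
n=11: →8(W), 7(W), 5(W), 4(W) — all W, so L
n=12: →9(W), 8(W), 6(W), 5(W) — all W, so L
n=13: →10(L), so W
n=14: →11(L), so W
From 14, the L positions reachable in one move are: 11, 10. Any move reaching one of these is winning.

Remove 3, leaving 11.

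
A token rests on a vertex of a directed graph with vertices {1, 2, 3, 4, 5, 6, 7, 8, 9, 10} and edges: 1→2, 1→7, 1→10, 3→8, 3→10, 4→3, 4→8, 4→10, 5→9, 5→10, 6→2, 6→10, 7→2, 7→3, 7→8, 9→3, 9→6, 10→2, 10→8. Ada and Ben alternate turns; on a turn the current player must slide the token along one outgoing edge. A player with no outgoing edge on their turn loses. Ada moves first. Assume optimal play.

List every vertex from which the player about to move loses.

2, 8, 9

Work bottom-up. With no move the player to move loses. Otherwise the position is W if at least one move leads to an L position for the opponent, and L if every move leads to a W.
Every edge goes from a vertex to one that appears earlier in the order 8, 2, 10, 6, 3, 9, 7, 1, 4, 5, so processing vertices in that order labels each vertex after all of its successors.
8: no outgoing edge → L
2: no outgoing edge → L
10: can move to 2, which is L ⇒ W
6: can move to 2, which is L ⇒ W
3: can move to 8, which is L ⇒ W
9: moves to 3(W), 6(W); every one is W ⇒ L
7: can move to 2, which is L ⇒ W
1: can move to 2, which is L ⇒ W
4: can move to 8, which is L ⇒ W
5: can move to 9, which is L ⇒ W
Reading off the rows marked L gives the requested list; there are 3 such vertices.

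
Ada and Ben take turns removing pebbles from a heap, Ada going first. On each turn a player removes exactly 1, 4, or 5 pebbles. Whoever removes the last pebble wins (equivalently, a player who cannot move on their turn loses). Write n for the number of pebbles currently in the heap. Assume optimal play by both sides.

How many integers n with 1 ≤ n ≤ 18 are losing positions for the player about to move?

Classify positions by backward induction: terminal positions (no move available) are L. From any other position, the mover wins iff some move reaches an L.
n=0: no move → L
n=1: →0(L), so W
n=2: →1(W) only, which is W, so L
n=3: →2(L), so W
n=4: →0(L), so W
n=5: →0(L), so W
n=6: →2(L), so W
n=7: →2(L), so W
n=8: →7(W), 4(W), 3(W) — all W, so L
n=9: →8(L), so W
n=10: →9(W), 6(W), 5(W) — all W, so L
n=11: →10(L), so W
n=12: →8(L), so W
n=13: →8(L), so W
n=14: →10(L), so W
n=15: →10(L), so W
n=16: →15(W), 12(W), 11(W) — all W, so L
n=17: →16(L), so W
n=18: →17(W), 14(W), 13(W) — all W, so L
L entries with 1 ≤ n ≤ 18 (n=0 is outside the asked range and is not counted): n = 2, 8, 10, 16, 18; that makes 5.

5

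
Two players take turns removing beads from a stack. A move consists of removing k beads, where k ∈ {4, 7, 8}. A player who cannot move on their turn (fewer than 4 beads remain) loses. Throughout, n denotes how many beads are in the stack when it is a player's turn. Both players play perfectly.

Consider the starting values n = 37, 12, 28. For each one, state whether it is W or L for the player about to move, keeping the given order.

Compute win/loss labels from the base case upward. A position with no move is L. Any other position is W if it can reach an L in one move, else L.
n=0: no move → L
n=1: no move → L
n=2: no move → L
n=3: no move → L
n=4: →0(L), so W
n=5: →1(L), so W
n=6: →2(L), so W
n=7: →3(L), so W
n=8: →1(L), so W
n=9: →2(L), so W
n=10: →3(L), so W
n=11: →3(L), so W
n=12: →8(W), 5(W), 4(W) — all W, so L
n=13: →9(W), 6(W), 5(W) — all W, so L
n=14: →10(W), 7(W), 6(W) — all W, so L
n=15: →11(W), 8(W), 7(W) — all W, so L
n=16: →12(L), so W
n=17: →13(L), so W
n=18: →14(L), so W
n=19: →15(L), so W
n=20: →13(L), so W
n=21: →14(L), so W
n=22: →15(L), so W
n=23: →15(L), so W
n=24: →20(W), 17(W), 16(W) — all W, so L
n=25: →21(W), 18(W), 17(W) — all W, so L
n=26: →22(W), 19(W), 18(W) — all W, so L
n=27: →23(W), 20(W), 19(W) — all W, so L
n=28: →24(L), so W
n=29: →25(L), so W
n=30: →26(L), so W
n=31: →27(L), so W
n=32: →25(L), so W
n=33: →26(L), so W
n=34: →27(L), so W
n=35: →27(L), so W
n=36: →32(W), 29(W), 28(W) — all W, so L
n=37: →33(W), 30(W), 29(W) — all W, so L

37: L, 12: L, 28: W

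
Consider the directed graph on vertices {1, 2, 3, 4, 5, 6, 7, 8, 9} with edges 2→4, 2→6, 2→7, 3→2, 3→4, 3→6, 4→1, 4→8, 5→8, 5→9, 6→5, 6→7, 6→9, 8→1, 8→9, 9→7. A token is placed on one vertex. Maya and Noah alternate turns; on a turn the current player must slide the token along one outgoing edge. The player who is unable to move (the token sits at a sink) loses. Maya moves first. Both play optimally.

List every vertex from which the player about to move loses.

1, 3, 5, 7

Positions with no move are L. A position that does have a move is losing for the player to move precisely when every available move leads to a winning position for the opponent. Fill in the labels:
Every edge goes from a vertex to one that appears earlier in the order 1, 7, 9, 8, 4, 5, 6, 2, 3, so processing vertices in that order labels each vertex after all of its successors.
1: no outgoing edge → L
7: no outgoing edge → L
9: reaches L-position 7 → W
8: reaches L-position 1 → W
4: reaches L-position 1 → W
5: only reaches 8(W), 9(W), all W → L
6: reaches L-position 5 → W
2: reaches L-position 7 → W
3: only reaches 2(W), 6(W), 4(W), all W → L
Reading off the rows marked L gives the requested list; there are 4 such vertices.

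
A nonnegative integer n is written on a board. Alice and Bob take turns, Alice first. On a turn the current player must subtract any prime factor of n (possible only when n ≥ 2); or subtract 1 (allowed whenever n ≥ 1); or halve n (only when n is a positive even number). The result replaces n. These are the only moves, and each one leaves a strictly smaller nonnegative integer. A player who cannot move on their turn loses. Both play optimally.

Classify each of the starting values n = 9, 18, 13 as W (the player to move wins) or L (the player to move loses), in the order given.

9: L, 18: W, 13: W

Positions with no move are L. A position that does have a move is losing for the player to move precisely when every available move leads to a winning position for the opponent. Fill in the labels:
n=0: no move → L
n=1: reaches L-position 0 → W
n=2: reaches L-position 0 → W
n=3: reaches L-position 0 → W
n=4: only reaches 2(W), 3(W), all W → L
n=5: reaches L-position 0 → W
n=6: reaches L-position 4 → W
n=7: reaches L-position 0 → W
n=8: reaches L-position 4 → W
n=9: only reaches 6(W), 8(W), all W → L
n=10: reaches L-position 9 → W
n=11: reaches L-position 0 → W
n=12: reaches L-position 9 → W
n=13: reaches L-position 0 → W
n=14: only reaches 7(W), 12(W), 13(W), all W → L
n=15: reaches L-position 14 → W
n=16: reaches L-position 14 → W
n=17: reaches L-position 0 → W
n=18: reaches L-position 9 → W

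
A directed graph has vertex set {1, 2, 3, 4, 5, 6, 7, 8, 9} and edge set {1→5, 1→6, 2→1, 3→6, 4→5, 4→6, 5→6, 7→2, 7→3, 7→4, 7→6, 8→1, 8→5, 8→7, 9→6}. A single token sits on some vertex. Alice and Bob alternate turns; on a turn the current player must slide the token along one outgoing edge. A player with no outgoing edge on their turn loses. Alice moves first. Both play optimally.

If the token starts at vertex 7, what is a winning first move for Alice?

Move to 2.

Use the standard recursion: the mover loses at a terminal position; elsewhere, the mover wins exactly when some move hands the opponent an L position.
Every edge goes from a vertex to one that appears earlier in the order 6, 3, 5, 1, 9, 2, 4, 7, 8, so processing vertices in that order labels each vertex after all of its successors.
6: no outgoing edge → L
3: W (go to 6, an L position)
5: W (go to 6, an L position)
1: W (go to 6, an L position)
9: W (go to 6, an L position)
2: L (sole option 1(W) is W)
4: W (go to 6, an L position)
7: W (go to 2, an L position)
8: L (options 7(W), 1(W), 5(W) are all W)
From 7, the L positions reachable in one move are: 2, 6. Any move reaching one of these is winning.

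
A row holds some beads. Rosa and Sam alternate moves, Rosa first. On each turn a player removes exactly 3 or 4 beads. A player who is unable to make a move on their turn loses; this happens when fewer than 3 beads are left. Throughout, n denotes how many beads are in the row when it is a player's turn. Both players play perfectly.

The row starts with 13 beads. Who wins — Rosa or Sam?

Rosa wins.

Classify positions by backward induction: terminal positions (no move available) are L. From any other position, the mover wins iff some move reaches an L.
n=0: no move → L
n=1: no move → L
n=2: no move → L
n=3: W (go to 0, an L position)
n=4: W (go to 1, an L position)
n=5: W (go to 2, an L position)
n=6: W (go to 2, an L position)
n=7: L (options 4(W), 3(W) are all W)
n=8: L (options 5(W), 4(W) are all W)
n=9: L (options 6(W), 5(W) are all W)
n=10: W (go to 7, an L position)
n=11: W (go to 8, an L position)
n=12: W (go to 9, an L position)
n=13: W (go to 9, an L position)
From 13 Rosa can remove 4, leaving 9, reaching an L position.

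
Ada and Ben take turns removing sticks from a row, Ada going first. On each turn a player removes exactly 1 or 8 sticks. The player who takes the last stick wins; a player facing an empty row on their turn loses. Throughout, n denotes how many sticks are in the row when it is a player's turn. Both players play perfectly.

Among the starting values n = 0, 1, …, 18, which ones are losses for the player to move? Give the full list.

Work bottom-up. With no move the player to move loses. Otherwise the position is W if at least one move leads to an L position for the opponent, and L if every move leads to a W.
n=0: no move → L
n=1: reaches L-position 0 → W
n=2: only reaches 1(W), which is W → L
n=3: reaches L-position 2 → W
n=4: only reaches 3(W), which is W → L
n=5: reaches L-position 4 → W
n=6: only reaches 5(W), which is W → L
n=7: reaches L-position 6 → W
n=8: reaches L-position 0 → W
n=9: only reaches 8(W), 1(W), all W → L
n=10: reaches L-position 9 → W
n=11: only reaches 10(W), 3(W), all W → L
n=12: reaches L-position 11 → W
n=13: only reaches 12(W), 5(W), all W → L
n=14: reaches L-position 13 → W
n=15: only reaches 14(W), 7(W), all W → L
n=16: reaches L-position 15 → W
n=17: reaches L-position 9 → W
n=18: only reaches 17(W), 10(W), all W → L
The losing starting values of n are exactly the entries labelled L in this table (9 of them).

0, 2, 4, 6, 9, 11, 13, 15, 18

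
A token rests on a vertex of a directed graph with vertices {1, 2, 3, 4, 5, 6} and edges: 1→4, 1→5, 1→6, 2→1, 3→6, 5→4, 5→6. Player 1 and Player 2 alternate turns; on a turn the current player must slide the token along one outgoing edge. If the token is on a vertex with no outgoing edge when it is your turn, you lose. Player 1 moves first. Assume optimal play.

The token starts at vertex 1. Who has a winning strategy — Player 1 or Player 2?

Player 1 wins.

Classify positions by backward induction: terminal positions (no move available) are L. From any other position, the mover wins iff some move reaches an L.
Every edge goes from a vertex to one that appears earlier in the order 4, 6, 5, 1, 3, 2, so processing vertices in that order labels each vertex after all of its successors.
4: no outgoing edge → L
6: no outgoing edge → L
5: W (go to 6, an L position)
1: W (go to 6, an L position)
3: W (go to 6, an L position)
2: L (sole option 1(W) is W)
The starting position 1 is W: Player 1 should move to 6, handing over an L position.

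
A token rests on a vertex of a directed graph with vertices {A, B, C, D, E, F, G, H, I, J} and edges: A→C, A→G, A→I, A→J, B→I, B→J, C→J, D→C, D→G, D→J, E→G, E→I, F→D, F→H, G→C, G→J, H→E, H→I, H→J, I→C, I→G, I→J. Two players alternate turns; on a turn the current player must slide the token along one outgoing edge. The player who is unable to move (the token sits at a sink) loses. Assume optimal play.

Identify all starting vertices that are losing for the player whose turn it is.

E, F, J

Classify positions by backward induction: terminal positions (no move available) are L. From any other position, the mover wins iff some move reaches an L.
Every edge goes from a vertex to one that appears earlier in the order J, C, G, I, B, E, H, A, D, F, so processing vertices in that order labels each vertex after all of its successors.
J: no outgoing edge → L
C: reaches L-position J → W
G: reaches L-position J → W
I: reaches L-position J → W
B: reaches L-position J → W
E: only reaches I(W), G(W), all W → L
H: reaches L-position E → W
A: reaches L-position J → W
D: reaches L-position J → W
F: only reaches D(W), H(W), all W → L
Reading off the rows marked L gives the requested list; there are 3 such vertices.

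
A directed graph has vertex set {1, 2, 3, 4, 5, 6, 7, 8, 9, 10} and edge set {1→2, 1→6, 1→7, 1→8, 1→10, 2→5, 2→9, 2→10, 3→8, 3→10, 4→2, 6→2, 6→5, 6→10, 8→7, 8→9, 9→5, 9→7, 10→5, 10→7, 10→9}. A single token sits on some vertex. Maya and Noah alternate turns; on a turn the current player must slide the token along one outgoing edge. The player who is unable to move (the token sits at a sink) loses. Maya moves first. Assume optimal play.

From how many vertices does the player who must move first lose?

Build the W/L table. Terminal = L. A non-terminal position is W if it has a move to some L; otherwise it is L.
Every edge goes from a vertex to one that appears earlier in the order 7, 5, 9, 10, 2, 4, 8, 3, 6, 1, so processing vertices in that order labels each vertex after all of its successors.
7: no outgoing edge → L
5: no outgoing edge → L
9: can move to 5, which is L ⇒ W
10: can move to 5, which is L ⇒ W
2: can move to 5, which is L ⇒ W
4: the only move is to 2(W), a W ⇒ L
8: can move to 7, which is L ⇒ W
3: moves to 8(W), 10(W); every one is W ⇒ L
6: can move to 5, which is L ⇒ W
1: can move to 7, which is L ⇒ W
The L vertices are 3, 4, 5, 7; that is 4 in all.

4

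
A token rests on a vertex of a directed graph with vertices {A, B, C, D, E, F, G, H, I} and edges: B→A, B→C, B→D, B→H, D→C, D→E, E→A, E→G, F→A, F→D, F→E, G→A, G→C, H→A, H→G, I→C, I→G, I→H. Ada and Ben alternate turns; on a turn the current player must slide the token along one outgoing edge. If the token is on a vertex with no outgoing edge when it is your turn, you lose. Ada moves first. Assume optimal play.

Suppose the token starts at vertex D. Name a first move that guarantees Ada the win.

Move to C.

Work bottom-up. With no move the player to move loses. Otherwise the position is W if at least one move leads to an L position for the opponent, and L if every move leads to a W.
Every edge goes from a vertex to one that appears earlier in the order A, C, G, H, E, D, F, B, I, so processing vertices in that order labels each vertex after all of its successors.
A: no outgoing edge → L
C: no outgoing edge → L
G: can move to C, which is L ⇒ W
H: can move to A, which is L ⇒ W
E: can move to A, which is L ⇒ W
D: can move to C, which is L ⇒ W
F: can move to A, which is L ⇒ W
B: can move to C, which is L ⇒ W
I: can move to C, which is L ⇒ W
From D, the L positions reachable in one move are: C.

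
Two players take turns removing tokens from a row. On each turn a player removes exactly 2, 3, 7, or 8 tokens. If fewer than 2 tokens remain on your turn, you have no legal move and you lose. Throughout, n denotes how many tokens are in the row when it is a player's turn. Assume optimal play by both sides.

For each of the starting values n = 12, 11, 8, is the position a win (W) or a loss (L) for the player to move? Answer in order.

12: W, 11: L, 8: W

Compute win/loss labels from the base case upward. A position with no move is L. Any other position is W if it can reach an L in one move, else L.
n=0: no move → L
n=1: no move → L
n=2: →0(L), so W
n=3: →1(L), so W
n=4: →1(L), so W
n=5: →3(W), 2(W) — all W, so L
n=6: →4(W), 3(W) — all W, so L
n=7: →5(L), so W
n=8: →6(L), so W
n=9: →6(L), so W
n=10: →8(W), 7(W), 3(W), 2(W) — all W, so L
n=11: →9(W), 8(W), 4(W), 3(W) — all W, so L
n=12: →10(L), so W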